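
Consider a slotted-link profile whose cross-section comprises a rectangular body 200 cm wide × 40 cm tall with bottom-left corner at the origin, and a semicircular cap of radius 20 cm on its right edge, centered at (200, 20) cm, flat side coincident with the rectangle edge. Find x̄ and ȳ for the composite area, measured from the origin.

rectangular body: A = 200 × 40 = 8000.00, centroid at (100.00, 20.00).
semicircular end: A = ½π·20² = 628.32, centroid at (208.49, 20.00).
ΣA = 8628.32 cm²
ΣAx̄ = (8000.00)(100.00) + (628.32)(208.49) = 930997.04 cm³
ΣAȳ = (8000.00)(20.00) + (628.32)(20.00) = 172566.37 cm³
x̄ = 930997.04 / 8628.32 = 107.90 cm
ȳ = 172566.37 / 8628.32 = 20.00 cm

x̄ = 107.90 cm, ȳ = 20.00 cm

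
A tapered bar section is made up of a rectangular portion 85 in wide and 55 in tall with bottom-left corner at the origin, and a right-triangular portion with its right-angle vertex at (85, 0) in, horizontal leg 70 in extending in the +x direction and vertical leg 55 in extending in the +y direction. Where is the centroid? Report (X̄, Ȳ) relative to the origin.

X̄ = 61.70 in, Ȳ = 24.83 in

rectangular portion: A = 85 × 55 = 4675.00, centroid at (42.50, 27.50).
triangular portion: A = ½·70·55 = 1925.00, centroid at (108.33, 18.33).
ΣA = 6600.00 in²
ΣAX̄ = (4675.00)(42.50) + (1925.00)(108.33) = 407229.17 in³
ΣAȲ = (4675.00)(27.50) + (1925.00)(18.33) = 163854.17 in³
X̄ = 407229.17 / 6600.00 = 61.70 in
Ȳ = 163854.17 / 6600.00 = 24.83 in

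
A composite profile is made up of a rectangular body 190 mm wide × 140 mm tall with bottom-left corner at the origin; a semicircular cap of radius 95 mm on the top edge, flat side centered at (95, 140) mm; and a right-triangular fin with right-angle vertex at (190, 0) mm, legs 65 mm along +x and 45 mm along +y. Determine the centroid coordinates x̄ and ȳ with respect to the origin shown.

x̄ = 99.04 mm, ȳ = 105.12 mm

rectangular body: A = 190 × 140 = 26600.00, centroid at (95.00, 70.00).
semicircular top: A = ½π·95² = 14176.44, centroid at (95.00, 180.32).
triangular fin: A = ½·65·45 = 1462.50, centroid at (211.67, 15.00).
ΣA = 42238.94 mm²
ΣAx̄ = (26600.00)(95.00) + (14176.44)(95.00) + (1462.50)(211.67) = 4183324.00 mm³
ΣAȳ = (26600.00)(70.00) + (14176.44)(180.32) + (1462.50)(15.00) = 4440221.99 mm³
x̄ = 4183324.00 / 42238.94 = 99.04 mm
ȳ = 4440221.99 / 42238.94 = 105.12 mm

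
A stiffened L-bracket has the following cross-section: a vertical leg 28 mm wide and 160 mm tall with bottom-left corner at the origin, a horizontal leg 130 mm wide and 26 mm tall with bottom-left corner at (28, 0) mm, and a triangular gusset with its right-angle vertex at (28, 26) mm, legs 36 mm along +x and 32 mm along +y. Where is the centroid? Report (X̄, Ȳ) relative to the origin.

X̄ = 47.43 mm, Ȳ = 50.20 mm

vertical leg: A = 28 × 160 = 4480.00, centroid at (14.00, 80.00).
horizontal leg: A = 130 × 26 = 3380.00, centroid at (93.00, 13.00).
gusset: A = ½·36·32 = 576.00, centroid at (40.00, 36.67).
ΣA = 8436.00 mm², ΣAX̄ = 400100.00 mm³, ΣAȲ = 423460.00 mm³.
X̄ = 400100.00/8436.00 = 47.43 mm; Ȳ = 423460.00/8436.00 = 50.20 mm.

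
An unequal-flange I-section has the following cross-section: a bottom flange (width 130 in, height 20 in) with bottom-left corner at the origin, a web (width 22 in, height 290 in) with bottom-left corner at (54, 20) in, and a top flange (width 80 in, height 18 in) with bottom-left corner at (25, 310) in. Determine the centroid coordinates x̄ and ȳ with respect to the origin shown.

Part | A | x̄ᵢ | ȳᵢ | A·x̄ᵢ | A·ȳᵢ
bottom flange | 2600.00 | 65.00 | 10.00 | 169000.00 | 26000.00
web | 6380.00 | 65.00 | 165.00 | 414700.00 | 1052700.00
top flange | 1440.00 | 65.00 | 319.00 | 93600.00 | 459360.00
Σ | 10420.00 |  |  | 677300.00 | 1538060.00
x̄ = 677300.00 / 10420.00 = 65.00 in
ȳ = 1538060.00 / 10420.00 = 147.61 in

x̄ = 65.00 in, ȳ = 147.61 in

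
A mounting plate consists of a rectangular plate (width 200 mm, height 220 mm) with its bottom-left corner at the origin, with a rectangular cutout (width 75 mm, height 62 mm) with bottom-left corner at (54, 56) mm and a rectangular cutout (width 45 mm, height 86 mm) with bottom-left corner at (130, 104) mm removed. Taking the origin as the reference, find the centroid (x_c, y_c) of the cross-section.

plate: A = 200 × 220 = 44000.00, centroid at (100.00, 110.00).
hole 1: A = −(75 × 62) = -4650.00, centroid at (91.50, 87.00).
hole 2: A = −(45 × 86) = -3870.00, centroid at (152.50, 147.00).
ΣA = 35480.00 mm², ΣAx_c = 3384350.00 mm³, ΣAy_c = 3866560.00 mm³.
x_c = 3384350.00/35480.00 = 95.39 mm; y_c = 3866560.00/35480.00 = 108.98 mm.

x_c = 95.39 mm, y_c = 108.98 mm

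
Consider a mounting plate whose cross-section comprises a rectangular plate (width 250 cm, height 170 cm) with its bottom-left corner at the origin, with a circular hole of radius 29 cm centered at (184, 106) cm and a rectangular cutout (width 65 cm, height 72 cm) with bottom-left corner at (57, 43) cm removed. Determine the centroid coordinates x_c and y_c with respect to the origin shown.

plate: A = 250 × 170 = 42500.00, centroid at (125.00, 85.00).
hole 1: A = −π·29² = -2642.08, centroid at (184.00, 106.00).
hole 2: A = −(65 × 72) = -4680.00, centroid at (89.50, 79.00).
ΣA = 35177.92 cm², ΣAx_c = 4407497.39 cm³, ΣAy_c = 2962719.58 cm³.
x_c = 4407497.39/35177.92 = 125.29 cm; y_c = 2962719.58/35177.92 = 84.22 cm.

x_c = 125.29 cm, y_c = 84.22 cm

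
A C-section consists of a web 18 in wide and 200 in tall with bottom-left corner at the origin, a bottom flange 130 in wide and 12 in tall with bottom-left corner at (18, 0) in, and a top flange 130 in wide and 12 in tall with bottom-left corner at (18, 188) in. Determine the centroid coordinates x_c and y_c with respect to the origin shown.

web: A = 18 × 200 = 3600.00, centroid at (9.00, 100.00).
bottom flange: A = 130 × 12 = 1560.00, centroid at (83.00, 6.00).
top flange: A = 130 × 12 = 1560.00, centroid at (83.00, 194.00).
ΣA = 6720.00 in²
ΣAx_c = (3600.00)(9.00) + (1560.00)(83.00) + (1560.00)(83.00) = 291360.00 in³
ΣAy_c = (3600.00)(100.00) + (1560.00)(6.00) + (1560.00)(194.00) = 672000.00 in³
x_c = 291360.00 / 6720.00 = 43.36 in
y_c = 672000.00 / 6720.00 = 100.00 in

x_c = 43.36 in, y_c = 100.00 in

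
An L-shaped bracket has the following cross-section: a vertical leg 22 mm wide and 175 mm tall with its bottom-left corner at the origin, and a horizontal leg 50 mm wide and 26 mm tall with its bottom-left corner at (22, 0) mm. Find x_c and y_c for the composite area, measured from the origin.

vertical leg: A = 22 × 175 = 3850.00, centroid at (11.00, 87.50).
horizontal leg: A = 50 × 26 = 1300.00, centroid at (47.00, 13.00).
ΣA = 5150.00 mm²
ΣAx_c = (3850.00)(11.00) + (1300.00)(47.00) = 103450.00 mm³
ΣAy_c = (3850.00)(87.50) + (1300.00)(13.00) = 353775.00 mm³
x_c = 103450.00 / 5150.00 = 20.09 mm
y_c = 353775.00 / 5150.00 = 68.69 mm

x_c = 20.09 mm, y_c = 68.69 mm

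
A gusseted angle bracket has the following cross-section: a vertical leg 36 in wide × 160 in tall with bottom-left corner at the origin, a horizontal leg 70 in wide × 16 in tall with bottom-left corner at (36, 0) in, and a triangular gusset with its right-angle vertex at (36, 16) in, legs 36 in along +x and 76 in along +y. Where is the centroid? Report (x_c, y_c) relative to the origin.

vertical leg: A = 36 × 160 = 5760.00, centroid at (18.00, 80.00).
horizontal leg: A = 70 × 16 = 1120.00, centroid at (71.00, 8.00).
gusset: A = ½·36·76 = 1368.00, centroid at (48.00, 41.33).
ΣA = 8248.00 in²
ΣAx_c = (5760.00)(18.00) + (1120.00)(71.00) + (1368.00)(48.00) = 248864.00 in³
ΣAy_c = (5760.00)(80.00) + (1120.00)(8.00) + (1368.00)(41.33) = 526304.00 in³
x_c = 248864.00 / 8248.00 = 30.17 in
y_c = 526304.00 / 8248.00 = 63.81 in

x_c = 30.17 in, y_c = 63.81 in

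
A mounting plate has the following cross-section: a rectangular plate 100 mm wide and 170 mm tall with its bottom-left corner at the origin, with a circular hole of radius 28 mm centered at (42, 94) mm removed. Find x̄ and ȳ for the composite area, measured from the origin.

Part | A | x̄ᵢ | ȳᵢ | A·x̄ᵢ | A·ȳᵢ
plate | 17000.00 | 50.00 | 85.00 | 850000.00 | 1445000.00
hole | -2463.01 | 42.00 | 94.00 | -103446.36 | -231522.81
Σ | 14536.99 |  |  | 746553.64 | 1213477.19
x̄ = 746553.64 / 14536.99 = 51.36 mm
ȳ = 1213477.19 / 14536.99 = 83.48 mm

x̄ = 51.36 mm, ȳ = 83.48 mm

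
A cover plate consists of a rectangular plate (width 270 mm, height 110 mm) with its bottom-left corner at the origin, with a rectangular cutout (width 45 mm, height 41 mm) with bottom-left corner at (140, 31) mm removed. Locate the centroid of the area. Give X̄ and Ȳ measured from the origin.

X̄ = 133.18 mm, Ȳ = 55.23 mm

Part | A | x̄ᵢ | ȳᵢ | A·x̄ᵢ | A·ȳᵢ
plate | 29700.00 | 135.00 | 55.00 | 4009500.00 | 1633500.00
hole | -1845.00 | 162.50 | 51.50 | -299812.50 | -95017.50
Σ | 27855.00 |  |  | 3709687.50 | 1538482.50
X̄ = 3709687.50 / 27855.00 = 133.18 mm
Ȳ = 1538482.50 / 27855.00 = 55.23 mm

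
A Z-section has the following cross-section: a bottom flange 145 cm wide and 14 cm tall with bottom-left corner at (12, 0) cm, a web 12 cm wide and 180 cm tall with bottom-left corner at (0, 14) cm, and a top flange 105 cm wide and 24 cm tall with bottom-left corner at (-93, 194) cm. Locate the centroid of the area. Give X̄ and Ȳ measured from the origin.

bottom flange: A = 145 × 14 = 2030.00, centroid at (84.50, 7.00).
web: A = 12 × 180 = 2160.00, centroid at (6.00, 104.00).
top flange: A = 105 × 24 = 2520.00, centroid at (-40.50, 206.00).
ΣA = 6710.00 cm², ΣAX̄ = 82435.00 cm³, ΣAȲ = 757970.00 cm³.
X̄ = 82435.00/6710.00 = 12.29 cm; Ȳ = 757970.00/6710.00 = 112.96 cm.

X̄ = 12.29 cm, Ȳ = 112.96 cm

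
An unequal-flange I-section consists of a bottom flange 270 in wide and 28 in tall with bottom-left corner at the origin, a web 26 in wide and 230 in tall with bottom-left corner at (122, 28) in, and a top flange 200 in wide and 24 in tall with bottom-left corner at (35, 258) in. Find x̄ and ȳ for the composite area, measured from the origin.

bottom flange: A = 270 × 28 = 7560.00, centroid at (135.00, 14.00).
web: A = 26 × 230 = 5980.00, centroid at (135.00, 143.00).
top flange: A = 200 × 24 = 4800.00, centroid at (135.00, 270.00).
ΣA = 18340.00 in²
ΣAx̄ = (7560.00)(135.00) + (5980.00)(135.00) + (4800.00)(135.00) = 2475900.00 in³
ΣAȳ = (7560.00)(14.00) + (5980.00)(143.00) + (4800.00)(270.00) = 2256980.00 in³
x̄ = 2475900.00 / 18340.00 = 135.00 in
ȳ = 2256980.00 / 18340.00 = 123.06 in

x̄ = 135.00 in, ȳ = 123.06 in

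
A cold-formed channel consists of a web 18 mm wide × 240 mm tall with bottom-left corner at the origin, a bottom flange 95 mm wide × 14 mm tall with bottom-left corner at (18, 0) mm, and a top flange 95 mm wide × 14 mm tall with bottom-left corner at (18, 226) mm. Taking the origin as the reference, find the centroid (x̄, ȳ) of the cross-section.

Part | A | x̄ᵢ | ȳᵢ | A·x̄ᵢ | A·ȳᵢ
web | 4320.00 | 9.00 | 120.00 | 38880.00 | 518400.00
bottom flange | 1330.00 | 65.50 | 7.00 | 87115.00 | 9310.00
top flange | 1330.00 | 65.50 | 233.00 | 87115.00 | 309890.00
Σ | 6980.00 |  |  | 213110.00 | 837600.00
x̄ = 213110.00 / 6980.00 = 30.53 mm
ȳ = 837600.00 / 6980.00 = 120.00 mm

x̄ = 30.53 mm, ȳ = 120.00 mm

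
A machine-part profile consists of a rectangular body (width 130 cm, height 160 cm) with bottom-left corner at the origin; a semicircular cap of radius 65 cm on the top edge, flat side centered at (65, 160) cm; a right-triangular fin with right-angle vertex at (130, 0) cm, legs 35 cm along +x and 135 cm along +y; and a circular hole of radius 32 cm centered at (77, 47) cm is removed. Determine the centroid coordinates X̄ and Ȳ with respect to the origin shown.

X̄ = 70.36 cm, Ȳ = 107.74 cm

Part | A | x̄ᵢ | ȳᵢ | A·x̄ᵢ | A·ȳᵢ
rectangular body | 20800.00 | 65.00 | 80.00 | 1352000.00 | 1664000.00
semicircular top | 6636.61 | 65.00 | 187.59 | 431379.94 | 1244941.65
triangular fin | 2362.50 | 141.67 | 45.00 | 334687.50 | 106312.50
hole | -3216.99 | 77.00 | 47.00 | -247708.30 | -151198.57
Σ | 26582.12 |  |  | 1870359.14 | 2864055.58
X̄ = 1870359.14 / 26582.12 = 70.36 cm
Ȳ = 2864055.58 / 26582.12 = 107.74 cm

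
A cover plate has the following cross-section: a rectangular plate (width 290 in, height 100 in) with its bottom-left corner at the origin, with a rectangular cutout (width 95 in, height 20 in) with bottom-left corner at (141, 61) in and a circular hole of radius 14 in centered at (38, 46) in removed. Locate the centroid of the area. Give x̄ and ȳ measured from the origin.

x̄ = 144.37 in, ȳ = 48.59 in

Part | A | x̄ᵢ | ȳᵢ | A·x̄ᵢ | A·ȳᵢ
plate | 29000.00 | 145.00 | 50.00 | 4205000.00 | 1450000.00
hole 1 | -1900.00 | 188.50 | 71.00 | -358150.00 | -134900.00
hole 2 | -615.75 | 38.00 | 46.00 | -23398.58 | -28324.60
Σ | 26484.25 |  |  | 3823451.42 | 1286775.40
x̄ = 3823451.42 / 26484.25 = 144.37 in
ȳ = 1286775.40 / 26484.25 = 48.59 in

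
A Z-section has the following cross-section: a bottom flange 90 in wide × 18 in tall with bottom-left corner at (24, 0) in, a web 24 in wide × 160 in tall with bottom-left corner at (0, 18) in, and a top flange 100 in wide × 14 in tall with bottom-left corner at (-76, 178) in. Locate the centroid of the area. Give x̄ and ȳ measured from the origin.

x̄ = 17.71 in, ȳ = 94.74 in

bottom flange: A = 90 × 18 = 1620.00, centroid at (69.00, 9.00).
web: A = 24 × 160 = 3840.00, centroid at (12.00, 98.00).
top flange: A = 100 × 14 = 1400.00, centroid at (-26.00, 185.00).
ΣA = 6860.00 in²
ΣAx̄ = (1620.00)(69.00) + (3840.00)(12.00) + (1400.00)(-26.00) = 121460.00 in³
ΣAȳ = (1620.00)(9.00) + (3840.00)(98.00) + (1400.00)(185.00) = 649900.00 in³
x̄ = 121460.00 / 6860.00 = 17.71 in
ȳ = 649900.00 / 6860.00 = 94.74 in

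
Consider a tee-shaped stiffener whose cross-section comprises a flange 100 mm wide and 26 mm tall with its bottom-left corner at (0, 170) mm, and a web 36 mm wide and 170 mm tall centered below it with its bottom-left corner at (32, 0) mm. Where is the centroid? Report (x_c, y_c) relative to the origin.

web: A = 36 × 170 = 6120.00, centroid at (50.00, 85.00).
flange: A = 100 × 26 = 2600.00, centroid at (50.00, 183.00).
ΣA = 8720.00 mm², ΣAx_c = 436000.00 mm³, ΣAy_c = 996000.00 mm³.
x_c = 436000.00/8720.00 = 50.00 mm; y_c = 996000.00/8720.00 = 114.22 mm.

x_c = 50.00 mm, y_c = 114.22 mm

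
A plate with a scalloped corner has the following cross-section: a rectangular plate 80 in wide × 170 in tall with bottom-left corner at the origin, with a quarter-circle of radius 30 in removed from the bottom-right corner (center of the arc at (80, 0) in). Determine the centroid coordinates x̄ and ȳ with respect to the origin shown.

x̄ = 38.51 in, ȳ = 88.96 in

Part | A | x̄ᵢ | ȳᵢ | A·x̄ᵢ | A·ȳᵢ
plate | 13600.00 | 40.00 | 85.00 | 544000.00 | 1156000.00
removed quarter-circle | -706.86 | 67.27 | 12.73 | -47548.67 | -9000.00
Σ | 12893.14 |  |  | 496451.33 | 1147000.00
x̄ = 496451.33 / 12893.14 = 38.51 in
ȳ = 1147000.00 / 12893.14 = 88.96 in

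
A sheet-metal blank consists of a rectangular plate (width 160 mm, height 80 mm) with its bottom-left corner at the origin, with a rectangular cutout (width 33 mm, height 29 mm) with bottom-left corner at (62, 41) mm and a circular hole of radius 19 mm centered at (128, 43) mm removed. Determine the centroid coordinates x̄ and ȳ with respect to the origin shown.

plate: A = 160 × 80 = 12800.00, centroid at (80.00, 40.00).
hole 1: A = −(33 × 29) = -957.00, centroid at (78.50, 55.50).
hole 2: A = −π·19² = -1134.11, centroid at (128.00, 43.00).
ΣA = 10708.89 mm²
ΣAx̄ = (12800.00)(80.00) + (-957.00)(78.50) + (-1134.11)(128.00) = 803708.79 mm³
ΣAȳ = (12800.00)(40.00) + (-957.00)(55.50) + (-1134.11)(43.00) = 410119.56 mm³
x̄ = 803708.79 / 10708.89 = 75.05 mm
ȳ = 410119.56 / 10708.89 = 38.30 mm

x̄ = 75.05 mm, ȳ = 38.30 mm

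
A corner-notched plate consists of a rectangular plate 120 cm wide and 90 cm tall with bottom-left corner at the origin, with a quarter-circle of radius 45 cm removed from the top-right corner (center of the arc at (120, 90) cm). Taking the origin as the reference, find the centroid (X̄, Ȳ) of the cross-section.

plate: A = 120 × 90 = 10800.00, centroid at (60.00, 45.00).
removed quarter-circle: A = −¼π·45² = -1590.43, centroid at (100.90, 70.90).
ΣA = 9209.57 cm², ΣAX̄ = 487523.25 cm³, ΣAȲ = 373236.18 cm³.
X̄ = 487523.25/9209.57 = 52.94 cm; Ȳ = 373236.18/9209.57 = 40.53 cm.

X̄ = 52.94 cm, Ȳ = 40.53 cm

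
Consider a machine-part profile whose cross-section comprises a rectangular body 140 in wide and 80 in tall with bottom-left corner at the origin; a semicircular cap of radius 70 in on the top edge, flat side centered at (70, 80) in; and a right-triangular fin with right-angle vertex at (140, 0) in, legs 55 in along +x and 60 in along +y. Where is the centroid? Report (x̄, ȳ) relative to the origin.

x̄ = 77.09 in, ȳ = 64.51 in

rectangular body: A = 140 × 80 = 11200.00, centroid at (70.00, 40.00).
semicircular top: A = ½π·70² = 7696.90, centroid at (70.00, 109.71).
triangular fin: A = ½·55·60 = 1650.00, centroid at (158.33, 20.00).
ΣA = 20546.90 in²
ΣAx̄ = (11200.00)(70.00) + (7696.90)(70.00) + (1650.00)(158.33) = 1584033.14 in³
ΣAȳ = (11200.00)(40.00) + (7696.90)(109.71) + (1650.00)(20.00) = 1325418.83 in³
x̄ = 1584033.14 / 20546.90 = 77.09 in
ȳ = 1325418.83 / 20546.90 = 64.51 in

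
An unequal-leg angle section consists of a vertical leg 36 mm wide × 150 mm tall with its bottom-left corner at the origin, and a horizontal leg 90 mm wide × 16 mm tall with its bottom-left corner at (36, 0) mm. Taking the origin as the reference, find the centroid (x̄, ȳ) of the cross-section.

x̄ = 31.26 mm, ȳ = 60.89 mm

Part | A | x̄ᵢ | ȳᵢ | A·x̄ᵢ | A·ȳᵢ
vertical leg | 5400.00 | 18.00 | 75.00 | 97200.00 | 405000.00
horizontal leg | 1440.00 | 81.00 | 8.00 | 116640.00 | 11520.00
Σ | 6840.00 |  |  | 213840.00 | 416520.00
x̄ = 213840.00 / 6840.00 = 31.26 mm
ȳ = 416520.00 / 6840.00 = 60.89 mm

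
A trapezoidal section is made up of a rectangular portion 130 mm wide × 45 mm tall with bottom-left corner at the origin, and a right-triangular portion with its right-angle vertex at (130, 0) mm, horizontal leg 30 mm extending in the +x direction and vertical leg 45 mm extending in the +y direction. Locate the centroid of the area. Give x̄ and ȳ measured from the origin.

Part | A | x̄ᵢ | ȳᵢ | A·x̄ᵢ | A·ȳᵢ
rectangular portion | 5850.00 | 65.00 | 22.50 | 380250.00 | 131625.00
triangular portion | 675.00 | 140.00 | 15.00 | 94500.00 | 10125.00
Σ | 6525.00 |  |  | 474750.00 | 141750.00
x̄ = 474750.00 / 6525.00 = 72.76 mm
ȳ = 141750.00 / 6525.00 = 21.72 mm

x̄ = 72.76 mm, ȳ = 21.72 mm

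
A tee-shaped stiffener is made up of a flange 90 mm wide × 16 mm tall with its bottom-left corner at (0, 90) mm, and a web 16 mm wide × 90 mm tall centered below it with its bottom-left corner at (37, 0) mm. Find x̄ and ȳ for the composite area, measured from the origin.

web: A = 16 × 90 = 1440.00, centroid at (45.00, 45.00).
flange: A = 90 × 16 = 1440.00, centroid at (45.00, 98.00).
ΣA = 2880.00 mm²
ΣAx̄ = (1440.00)(45.00) + (1440.00)(45.00) = 129600.00 mm³
ΣAȳ = (1440.00)(45.00) + (1440.00)(98.00) = 205920.00 mm³
x̄ = 129600.00 / 2880.00 = 45.00 mm
ȳ = 205920.00 / 2880.00 = 71.50 mm

x̄ = 45.00 mm, ȳ = 71.50 mm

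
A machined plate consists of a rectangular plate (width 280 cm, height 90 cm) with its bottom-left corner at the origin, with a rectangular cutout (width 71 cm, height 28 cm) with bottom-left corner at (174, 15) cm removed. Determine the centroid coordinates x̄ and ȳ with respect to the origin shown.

Part | A | x̄ᵢ | ȳᵢ | A·x̄ᵢ | A·ȳᵢ
plate | 25200.00 | 140.00 | 45.00 | 3528000.00 | 1134000.00
hole | -1988.00 | 209.50 | 29.00 | -416486.00 | -57652.00
Σ | 23212.00 |  |  | 3111514.00 | 1076348.00
x̄ = 3111514.00 / 23212.00 = 134.05 cm
ȳ = 1076348.00 / 23212.00 = 46.37 cm

x̄ = 134.05 cm, ȳ = 46.37 cm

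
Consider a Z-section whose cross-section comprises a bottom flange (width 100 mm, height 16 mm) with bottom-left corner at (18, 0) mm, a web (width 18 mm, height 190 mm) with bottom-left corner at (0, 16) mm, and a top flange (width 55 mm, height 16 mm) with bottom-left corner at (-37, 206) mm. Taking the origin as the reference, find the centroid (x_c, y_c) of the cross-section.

x_c = 22.24 mm, y_c = 98.43 mm

Part | A | x̄ᵢ | ȳᵢ | A·x̄ᵢ | A·ȳᵢ
bottom flange | 1600.00 | 68.00 | 8.00 | 108800.00 | 12800.00
web | 3420.00 | 9.00 | 111.00 | 30780.00 | 379620.00
top flange | 880.00 | -9.50 | 214.00 | -8360.00 | 188320.00
Σ | 5900.00 |  |  | 131220.00 | 580740.00
x_c = 131220.00 / 5900.00 = 22.24 mm
y_c = 580740.00 / 5900.00 = 98.43 mm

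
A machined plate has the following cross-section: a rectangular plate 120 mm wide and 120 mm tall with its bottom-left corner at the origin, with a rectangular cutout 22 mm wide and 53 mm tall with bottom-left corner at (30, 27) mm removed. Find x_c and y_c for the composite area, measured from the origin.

x_c = 61.67 mm, y_c = 60.57 mm

plate: A = 120 × 120 = 14400.00, centroid at (60.00, 60.00).
hole: A = −(22 × 53) = -1166.00, centroid at (41.00, 53.50).
ΣA = 13234.00 mm²
ΣAx_c = (14400.00)(60.00) + (-1166.00)(41.00) = 816194.00 mm³
ΣAy_c = (14400.00)(60.00) + (-1166.00)(53.50) = 801619.00 mm³
x_c = 816194.00 / 13234.00 = 61.67 mm
y_c = 801619.00 / 13234.00 = 60.57 mm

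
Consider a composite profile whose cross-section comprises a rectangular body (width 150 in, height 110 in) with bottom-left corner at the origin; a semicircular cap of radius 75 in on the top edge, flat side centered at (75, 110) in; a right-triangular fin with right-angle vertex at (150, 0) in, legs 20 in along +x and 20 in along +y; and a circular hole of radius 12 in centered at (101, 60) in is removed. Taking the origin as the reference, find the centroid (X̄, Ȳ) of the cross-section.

X̄ = 75.18 in, Ȳ = 85.11 in

Part | A | x̄ᵢ | ȳᵢ | A·x̄ᵢ | A·ȳᵢ
rectangular body | 16500.00 | 75.00 | 55.00 | 1237500.00 | 907500.00
semicircular top | 8835.73 | 75.00 | 141.83 | 662679.70 | 1253180.23
triangular fin | 200.00 | 156.67 | 6.67 | 31333.33 | 1333.33
hole | -452.39 | 101.00 | 60.00 | -45691.32 | -27143.36
Σ | 25083.34 |  |  | 1885821.71 | 2134870.20
X̄ = 1885821.71 / 25083.34 = 75.18 in
Ȳ = 2134870.20 / 25083.34 = 85.11 in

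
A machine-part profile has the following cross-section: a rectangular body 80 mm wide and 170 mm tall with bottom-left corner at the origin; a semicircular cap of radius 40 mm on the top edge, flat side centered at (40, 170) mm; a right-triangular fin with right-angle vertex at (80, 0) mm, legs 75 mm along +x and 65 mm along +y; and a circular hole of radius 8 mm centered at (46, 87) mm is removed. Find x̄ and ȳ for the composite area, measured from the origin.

rectangular body: A = 80 × 170 = 13600.00, centroid at (40.00, 85.00).
semicircular top: A = ½π·40² = 2513.27, centroid at (40.00, 186.98).
triangular fin: A = ½·75·65 = 2437.50, centroid at (105.00, 21.67).
hole: A = −π·8² = -201.06, centroid at (46.00, 87.00).
ΣA = 18349.71 mm²
ΣAx̄ = (13600.00)(40.00) + (2513.27)(40.00) + (2437.50)(105.00) + (-201.06)(46.00) = 891219.62 mm³
ΣAȳ = (13600.00)(85.00) + (2513.27)(186.98) + (2437.50)(21.67) + (-201.06)(87.00) = 1661243.38 mm³
x̄ = 891219.62 / 18349.71 = 48.57 mm
ȳ = 1661243.38 / 18349.71 = 90.53 mm

x̄ = 48.57 mm, ȳ = 90.53 mm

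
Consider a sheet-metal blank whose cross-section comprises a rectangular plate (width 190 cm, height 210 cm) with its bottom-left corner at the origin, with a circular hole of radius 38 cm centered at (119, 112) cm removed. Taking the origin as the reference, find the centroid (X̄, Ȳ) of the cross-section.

X̄ = 91.92 cm, Ȳ = 104.10 cm

plate: A = 190 × 210 = 39900.00, centroid at (95.00, 105.00).
hole: A = −π·38² = -4536.46, centroid at (119.00, 112.00).
ΣA = 35363.54 cm², ΣAX̄ = 3250661.28 cm³, ΣAȲ = 3681416.50 cm³.
X̄ = 3250661.28/35363.54 = 91.92 cm; Ȳ = 3681416.50/35363.54 = 104.10 cm.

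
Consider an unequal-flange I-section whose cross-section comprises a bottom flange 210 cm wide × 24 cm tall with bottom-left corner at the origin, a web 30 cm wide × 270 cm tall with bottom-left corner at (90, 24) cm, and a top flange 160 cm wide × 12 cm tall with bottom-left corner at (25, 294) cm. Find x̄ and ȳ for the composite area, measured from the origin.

x̄ = 105.00 cm, ȳ = 127.78 cm

bottom flange: A = 210 × 24 = 5040.00, centroid at (105.00, 12.00).
web: A = 30 × 270 = 8100.00, centroid at (105.00, 159.00).
top flange: A = 160 × 12 = 1920.00, centroid at (105.00, 300.00).
ΣA = 15060.00 cm², ΣAx̄ = 1581300.00 cm³, ΣAȳ = 1924380.00 cm³.
x̄ = 1581300.00/15060.00 = 105.00 cm; ȳ = 1924380.00/15060.00 = 127.78 cm.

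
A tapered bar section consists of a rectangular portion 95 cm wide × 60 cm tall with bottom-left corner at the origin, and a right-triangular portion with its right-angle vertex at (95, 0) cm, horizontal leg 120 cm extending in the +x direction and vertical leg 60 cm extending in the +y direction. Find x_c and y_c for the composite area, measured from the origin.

rectangular portion: A = 95 × 60 = 5700.00, centroid at (47.50, 30.00).
triangular portion: A = ½·120·60 = 3600.00, centroid at (135.00, 20.00).
ΣA = 9300.00 cm², ΣAx_c = 756750.00 cm³, ΣAy_c = 243000.00 cm³.
x_c = 756750.00/9300.00 = 81.37 cm; y_c = 243000.00/9300.00 = 26.13 cm.

x_c = 81.37 cm, y_c = 26.13 cm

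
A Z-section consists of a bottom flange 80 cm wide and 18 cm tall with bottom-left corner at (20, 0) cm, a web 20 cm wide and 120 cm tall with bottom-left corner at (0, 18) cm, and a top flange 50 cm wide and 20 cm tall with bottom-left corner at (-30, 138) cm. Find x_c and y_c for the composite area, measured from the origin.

Part | A | x̄ᵢ | ȳᵢ | A·x̄ᵢ | A·ȳᵢ
bottom flange | 1440.00 | 60.00 | 9.00 | 86400.00 | 12960.00
web | 2400.00 | 10.00 | 78.00 | 24000.00 | 187200.00
top flange | 1000.00 | -5.00 | 148.00 | -5000.00 | 148000.00
Σ | 4840.00 |  |  | 105400.00 | 348160.00
x_c = 105400.00 / 4840.00 = 21.78 cm
y_c = 348160.00 / 4840.00 = 71.93 cm

x_c = 21.78 cm, y_c = 71.93 cm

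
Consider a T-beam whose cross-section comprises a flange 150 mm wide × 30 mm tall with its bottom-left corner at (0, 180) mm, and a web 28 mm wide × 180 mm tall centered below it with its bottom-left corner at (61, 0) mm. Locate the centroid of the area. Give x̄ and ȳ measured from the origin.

web: A = 28 × 180 = 5040.00, centroid at (75.00, 90.00).
flange: A = 150 × 30 = 4500.00, centroid at (75.00, 195.00).
ΣA = 9540.00 mm²
ΣAx̄ = (5040.00)(75.00) + (4500.00)(75.00) = 715500.00 mm³
ΣAȳ = (5040.00)(90.00) + (4500.00)(195.00) = 1331100.00 mm³
x̄ = 715500.00 / 9540.00 = 75.00 mm
ȳ = 1331100.00 / 9540.00 = 139.53 mm

x̄ = 75.00 mm, ȳ = 139.53 mm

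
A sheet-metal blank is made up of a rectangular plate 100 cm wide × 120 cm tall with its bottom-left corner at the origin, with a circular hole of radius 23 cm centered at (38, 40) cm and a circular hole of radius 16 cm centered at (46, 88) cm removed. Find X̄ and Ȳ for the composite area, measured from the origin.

plate: A = 100 × 120 = 12000.00, centroid at (50.00, 60.00).
hole 1: A = −π·23² = -1661.90, centroid at (38.00, 40.00).
hole 2: A = −π·16² = -804.25, centroid at (46.00, 88.00).
ΣA = 9533.85 cm²
ΣAX̄ = (12000.00)(50.00) + (-1661.90)(38.00) + (-804.25)(46.00) = 499852.31 cm³
ΣAȲ = (12000.00)(60.00) + (-1661.90)(40.00) + (-804.25)(88.00) = 582750.10 cm³
X̄ = 499852.31 / 9533.85 = 52.43 cm
Ȳ = 582750.10 / 9533.85 = 61.12 cm

X̄ = 52.43 cm, Ȳ = 61.12 cm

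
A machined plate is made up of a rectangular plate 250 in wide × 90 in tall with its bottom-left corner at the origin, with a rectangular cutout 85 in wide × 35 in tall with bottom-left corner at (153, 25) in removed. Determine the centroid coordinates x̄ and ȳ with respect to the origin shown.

plate: A = 250 × 90 = 22500.00, centroid at (125.00, 45.00).
hole: A = −(85 × 35) = -2975.00, centroid at (195.50, 42.50).
ΣA = 19525.00 in², ΣAx̄ = 2230887.50 in³, ΣAȳ = 886062.50 in³.
x̄ = 2230887.50/19525.00 = 114.26 in; ȳ = 886062.50/19525.00 = 45.38 in.

x̄ = 114.26 in, ȳ = 45.38 in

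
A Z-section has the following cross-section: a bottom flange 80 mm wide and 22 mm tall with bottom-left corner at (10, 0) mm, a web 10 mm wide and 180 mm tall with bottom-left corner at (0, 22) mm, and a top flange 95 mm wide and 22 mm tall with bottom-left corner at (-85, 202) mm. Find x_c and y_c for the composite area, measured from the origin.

x_c = 3.30 mm, y_c = 117.90 mm

bottom flange: A = 80 × 22 = 1760.00, centroid at (50.00, 11.00).
web: A = 10 × 180 = 1800.00, centroid at (5.00, 112.00).
top flange: A = 95 × 22 = 2090.00, centroid at (-37.50, 213.00).
ΣA = 5650.00 mm²
ΣAx_c = (1760.00)(50.00) + (1800.00)(5.00) + (2090.00)(-37.50) = 18625.00 mm³
ΣAy_c = (1760.00)(11.00) + (1800.00)(112.00) + (2090.00)(213.00) = 666130.00 mm³
x_c = 18625.00 / 5650.00 = 3.30 mm
y_c = 666130.00 / 5650.00 = 117.90 mm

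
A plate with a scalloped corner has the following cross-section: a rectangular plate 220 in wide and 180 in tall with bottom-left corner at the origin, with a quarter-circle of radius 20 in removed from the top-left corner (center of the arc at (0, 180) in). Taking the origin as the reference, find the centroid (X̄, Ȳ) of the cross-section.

plate: A = 220 × 180 = 39600.00, centroid at (110.00, 90.00).
removed quarter-circle: A = −¼π·20² = -314.16, centroid at (8.49, 171.51).
ΣA = 39285.84 in², ΣAX̄ = 4353333.33 in³, ΣAȲ = 3510118.00 in³.
X̄ = 4353333.33/39285.84 = 110.81 in; Ȳ = 3510118.00/39285.84 = 89.35 in.

X̄ = 110.81 in, Ȳ = 89.35 in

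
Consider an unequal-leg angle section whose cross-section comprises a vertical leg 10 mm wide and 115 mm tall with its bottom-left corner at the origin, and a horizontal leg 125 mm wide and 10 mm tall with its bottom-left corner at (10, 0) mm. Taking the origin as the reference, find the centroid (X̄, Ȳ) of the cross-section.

X̄ = 40.16 mm, Ȳ = 30.16 mm

vertical leg: A = 10 × 115 = 1150.00, centroid at (5.00, 57.50).
horizontal leg: A = 125 × 10 = 1250.00, centroid at (72.50, 5.00).
ΣA = 2400.00 mm²
ΣAX̄ = (1150.00)(5.00) + (1250.00)(72.50) = 96375.00 mm³
ΣAȲ = (1150.00)(57.50) + (1250.00)(5.00) = 72375.00 mm³
X̄ = 96375.00 / 2400.00 = 40.16 mm
Ȳ = 72375.00 / 2400.00 = 30.16 mm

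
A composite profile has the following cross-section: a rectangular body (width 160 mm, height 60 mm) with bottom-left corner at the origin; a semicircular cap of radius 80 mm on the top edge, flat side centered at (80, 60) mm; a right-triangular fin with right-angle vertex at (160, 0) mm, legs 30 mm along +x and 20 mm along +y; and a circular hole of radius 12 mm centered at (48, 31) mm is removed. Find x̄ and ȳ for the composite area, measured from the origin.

rectangular body: A = 160 × 60 = 9600.00, centroid at (80.00, 30.00).
semicircular top: A = ½π·80² = 10053.10, centroid at (80.00, 93.95).
triangular fin: A = ½·30·20 = 300.00, centroid at (170.00, 6.67).
hole: A = −π·12² = -452.39, centroid at (48.00, 31.00).
ΣA = 19500.71 mm², ΣAx̄ = 1601533.03 mm³, ΣAȳ = 1220495.05 mm³.
x̄ = 1601533.03/19500.71 = 82.13 mm; ȳ = 1220495.05/19500.71 = 62.59 mm.

x̄ = 82.13 mm, ȳ = 62.59 mm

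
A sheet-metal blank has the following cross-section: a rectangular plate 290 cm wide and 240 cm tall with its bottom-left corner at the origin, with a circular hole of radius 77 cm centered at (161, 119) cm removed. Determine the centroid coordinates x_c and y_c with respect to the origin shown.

plate: A = 290 × 240 = 69600.00, centroid at (145.00, 120.00).
hole: A = −π·77² = -18626.50, centroid at (161.00, 119.00).
ΣA = 50973.50 cm², ΣAx_c = 7093133.04 cm³, ΣAy_c = 6135446.16 cm³.
x_c = 7093133.04/50973.50 = 139.15 cm; y_c = 6135446.16/50973.50 = 120.37 cm.

x_c = 139.15 cm, y_c = 120.37 cm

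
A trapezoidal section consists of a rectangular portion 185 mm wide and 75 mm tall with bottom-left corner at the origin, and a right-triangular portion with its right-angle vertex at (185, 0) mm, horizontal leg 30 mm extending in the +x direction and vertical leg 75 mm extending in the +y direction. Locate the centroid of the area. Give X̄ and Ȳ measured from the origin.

X̄ = 100.19 mm, Ȳ = 36.56 mm

rectangular portion: A = 185 × 75 = 13875.00, centroid at (92.50, 37.50).
triangular portion: A = ½·30·75 = 1125.00, centroid at (195.00, 25.00).
ΣA = 15000.00 mm²
ΣAX̄ = (13875.00)(92.50) + (1125.00)(195.00) = 1502812.50 mm³
ΣAȲ = (13875.00)(37.50) + (1125.00)(25.00) = 548437.50 mm³
X̄ = 1502812.50 / 15000.00 = 100.19 mm
Ȳ = 548437.50 / 15000.00 = 36.56 mm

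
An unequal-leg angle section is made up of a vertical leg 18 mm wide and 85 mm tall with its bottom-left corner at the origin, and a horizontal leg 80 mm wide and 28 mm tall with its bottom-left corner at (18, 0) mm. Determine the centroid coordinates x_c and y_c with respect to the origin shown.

x_c = 38.11 mm, y_c = 25.57 mm

Part | A | x̄ᵢ | ȳᵢ | A·x̄ᵢ | A·ȳᵢ
vertical leg | 1530.00 | 9.00 | 42.50 | 13770.00 | 65025.00
horizontal leg | 2240.00 | 58.00 | 14.00 | 129920.00 | 31360.00
Σ | 3770.00 |  |  | 143690.00 | 96385.00
x_c = 143690.00 / 3770.00 = 38.11 mm
y_c = 96385.00 / 3770.00 = 25.57 mm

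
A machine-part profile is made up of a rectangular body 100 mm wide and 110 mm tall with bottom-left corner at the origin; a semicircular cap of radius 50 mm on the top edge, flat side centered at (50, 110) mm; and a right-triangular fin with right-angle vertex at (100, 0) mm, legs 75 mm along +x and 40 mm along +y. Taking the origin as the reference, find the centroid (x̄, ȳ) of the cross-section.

x̄ = 56.85 mm, ȳ = 69.42 mm

rectangular body: A = 100 × 110 = 11000.00, centroid at (50.00, 55.00).
semicircular top: A = ½π·50² = 3926.99, centroid at (50.00, 131.22).
triangular fin: A = ½·75·40 = 1500.00, centroid at (125.00, 13.33).
ΣA = 16426.99 mm², ΣAx̄ = 933849.54 mm³, ΣAȳ = 1140302.32 mm³.
x̄ = 933849.54/16426.99 = 56.85 mm; ȳ = 1140302.32/16426.99 = 69.42 mm.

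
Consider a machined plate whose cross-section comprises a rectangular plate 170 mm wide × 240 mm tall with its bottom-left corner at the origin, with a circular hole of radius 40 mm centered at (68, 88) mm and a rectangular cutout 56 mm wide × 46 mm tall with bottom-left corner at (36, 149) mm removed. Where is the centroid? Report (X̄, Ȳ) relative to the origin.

plate: A = 170 × 240 = 40800.00, centroid at (85.00, 120.00).
hole 1: A = −π·40² = -5026.55, centroid at (68.00, 88.00).
hole 2: A = −(56 × 46) = -2576.00, centroid at (64.00, 172.00).
ΣA = 33197.45 mm²
ΣAX̄ = (40800.00)(85.00) + (-5026.55)(68.00) + (-2576.00)(64.00) = 2961330.72 mm³
ΣAȲ = (40800.00)(120.00) + (-5026.55)(88.00) + (-2576.00)(172.00) = 4010591.75 mm³
X̄ = 2961330.72 / 33197.45 = 89.20 mm
Ȳ = 4010591.75 / 33197.45 = 120.81 mm

X̄ = 89.20 mm, Ȳ = 120.81 mm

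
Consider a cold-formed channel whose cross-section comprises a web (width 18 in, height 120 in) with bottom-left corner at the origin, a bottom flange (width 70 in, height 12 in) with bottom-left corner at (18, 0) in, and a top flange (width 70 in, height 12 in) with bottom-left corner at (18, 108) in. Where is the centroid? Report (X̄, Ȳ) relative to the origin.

X̄ = 28.25 in, Ȳ = 60.00 in

web: A = 18 × 120 = 2160.00, centroid at (9.00, 60.00).
bottom flange: A = 70 × 12 = 840.00, centroid at (53.00, 6.00).
top flange: A = 70 × 12 = 840.00, centroid at (53.00, 114.00).
ΣA = 3840.00 in², ΣAX̄ = 108480.00 in³, ΣAȲ = 230400.00 in³.
X̄ = 108480.00/3840.00 = 28.25 in; Ȳ = 230400.00/3840.00 = 60.00 in.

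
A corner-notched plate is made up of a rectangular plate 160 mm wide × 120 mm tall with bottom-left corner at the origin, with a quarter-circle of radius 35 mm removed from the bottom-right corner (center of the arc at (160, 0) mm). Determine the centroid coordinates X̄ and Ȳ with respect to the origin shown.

X̄ = 76.56 mm, Ȳ = 62.38 mm

plate: A = 160 × 120 = 19200.00, centroid at (80.00, 60.00).
removed quarter-circle: A = −¼π·35² = -962.11, centroid at (145.15, 14.85).
ΣA = 18237.89 mm²
ΣAX̄ = (19200.00)(80.00) + (-962.11)(145.15) = 1396353.63 mm³
ΣAȲ = (19200.00)(60.00) + (-962.11)(14.85) = 1137708.33 mm³
X̄ = 1396353.63 / 18237.89 = 76.56 mm
Ȳ = 1137708.33 / 18237.89 = 62.38 mm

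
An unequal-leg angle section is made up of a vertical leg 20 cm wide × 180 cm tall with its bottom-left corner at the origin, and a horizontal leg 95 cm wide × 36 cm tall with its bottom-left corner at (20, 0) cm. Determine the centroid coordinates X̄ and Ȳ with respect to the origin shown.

vertical leg: A = 20 × 180 = 3600.00, centroid at (10.00, 90.00).
horizontal leg: A = 95 × 36 = 3420.00, centroid at (67.50, 18.00).
ΣA = 7020.00 cm², ΣAX̄ = 266850.00 cm³, ΣAȲ = 385560.00 cm³.
X̄ = 266850.00/7020.00 = 38.01 cm; Ȳ = 385560.00/7020.00 = 54.92 cm.

X̄ = 38.01 cm, Ȳ = 54.92 cm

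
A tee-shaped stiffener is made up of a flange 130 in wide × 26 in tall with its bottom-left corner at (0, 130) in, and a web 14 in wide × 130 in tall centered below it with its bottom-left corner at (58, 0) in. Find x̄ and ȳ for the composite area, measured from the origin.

x̄ = 65.00 in, ȳ = 115.70 in

web: A = 14 × 130 = 1820.00, centroid at (65.00, 65.00).
flange: A = 130 × 26 = 3380.00, centroid at (65.00, 143.00).
ΣA = 5200.00 in², ΣAx̄ = 338000.00 in³, ΣAȳ = 601640.00 in³.
x̄ = 338000.00/5200.00 = 65.00 in; ȳ = 601640.00/5200.00 = 115.70 in.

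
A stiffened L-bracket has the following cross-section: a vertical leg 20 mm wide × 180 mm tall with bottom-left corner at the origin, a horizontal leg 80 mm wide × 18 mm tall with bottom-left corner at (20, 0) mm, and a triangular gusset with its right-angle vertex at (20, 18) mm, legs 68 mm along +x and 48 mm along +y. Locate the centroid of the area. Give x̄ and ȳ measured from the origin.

Part | A | x̄ᵢ | ȳᵢ | A·x̄ᵢ | A·ȳᵢ
vertical leg | 3600.00 | 10.00 | 90.00 | 36000.00 | 324000.00
horizontal leg | 1440.00 | 60.00 | 9.00 | 86400.00 | 12960.00
gusset | 1632.00 | 42.67 | 34.00 | 69632.00 | 55488.00
Σ | 6672.00 |  |  | 192032.00 | 392448.00
x̄ = 192032.00 / 6672.00 = 28.78 mm
ȳ = 392448.00 / 6672.00 = 58.82 mm

x̄ = 28.78 mm, ȳ = 58.82 mm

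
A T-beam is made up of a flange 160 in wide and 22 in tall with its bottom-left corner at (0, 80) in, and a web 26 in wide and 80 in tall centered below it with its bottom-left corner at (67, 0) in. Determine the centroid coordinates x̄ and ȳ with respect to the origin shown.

x̄ = 80.00 in, ȳ = 72.06 in

Part | A | x̄ᵢ | ȳᵢ | A·x̄ᵢ | A·ȳᵢ
web | 2080.00 | 80.00 | 40.00 | 166400.00 | 83200.00
flange | 3520.00 | 80.00 | 91.00 | 281600.00 | 320320.00
Σ | 5600.00 |  |  | 448000.00 | 403520.00
x̄ = 448000.00 / 5600.00 = 80.00 in
ȳ = 403520.00 / 5600.00 = 72.06 in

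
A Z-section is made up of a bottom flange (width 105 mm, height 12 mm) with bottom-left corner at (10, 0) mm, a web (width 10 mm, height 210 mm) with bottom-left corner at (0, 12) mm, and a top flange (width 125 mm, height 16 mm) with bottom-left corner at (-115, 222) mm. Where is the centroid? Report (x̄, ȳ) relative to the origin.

bottom flange: A = 105 × 12 = 1260.00, centroid at (62.50, 6.00).
web: A = 10 × 210 = 2100.00, centroid at (5.00, 117.00).
top flange: A = 125 × 16 = 2000.00, centroid at (-52.50, 230.00).
ΣA = 5360.00 mm²
ΣAx̄ = (1260.00)(62.50) + (2100.00)(5.00) + (2000.00)(-52.50) = -15750.00 mm³
ΣAȳ = (1260.00)(6.00) + (2100.00)(117.00) + (2000.00)(230.00) = 713260.00 mm³
x̄ = -15750.00 / 5360.00 = -2.94 mm
ȳ = 713260.00 / 5360.00 = 133.07 mm

x̄ = -2.94 mm, ȳ = 133.07 mm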